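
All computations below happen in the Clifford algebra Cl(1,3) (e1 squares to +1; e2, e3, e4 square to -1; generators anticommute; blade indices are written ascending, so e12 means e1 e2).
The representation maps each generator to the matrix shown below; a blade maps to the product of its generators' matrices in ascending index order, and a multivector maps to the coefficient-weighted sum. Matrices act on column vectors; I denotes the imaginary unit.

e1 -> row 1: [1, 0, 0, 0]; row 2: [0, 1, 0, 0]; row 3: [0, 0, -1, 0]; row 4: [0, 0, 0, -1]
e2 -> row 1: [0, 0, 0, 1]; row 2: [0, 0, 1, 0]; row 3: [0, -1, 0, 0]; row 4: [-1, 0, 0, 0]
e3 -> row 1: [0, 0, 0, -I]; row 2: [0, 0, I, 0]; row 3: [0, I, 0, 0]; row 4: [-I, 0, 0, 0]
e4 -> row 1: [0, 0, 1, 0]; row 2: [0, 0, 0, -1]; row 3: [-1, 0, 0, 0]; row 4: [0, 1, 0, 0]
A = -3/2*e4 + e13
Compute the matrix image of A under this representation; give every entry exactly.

Bivector images (products of the table entries): rho(e13) = rho(e1)rho(e3) = row 1: [0, 0, 0, -I]; row 2: [0, 0, I, 0]; row 3: [0, -I, 0, 0]; row 4: [I, 0, 0, 0].
M = (-3/2)*rho(e4) + (1)*rho(e13), summed entrywise:
Answer: row 1: [0, 0, -3/2, -I]; row 2: [0, 0, I, 3/2]; row 3: [3/2, -I, 0, 0]; row 4: [I, -3/2, 0, 0]


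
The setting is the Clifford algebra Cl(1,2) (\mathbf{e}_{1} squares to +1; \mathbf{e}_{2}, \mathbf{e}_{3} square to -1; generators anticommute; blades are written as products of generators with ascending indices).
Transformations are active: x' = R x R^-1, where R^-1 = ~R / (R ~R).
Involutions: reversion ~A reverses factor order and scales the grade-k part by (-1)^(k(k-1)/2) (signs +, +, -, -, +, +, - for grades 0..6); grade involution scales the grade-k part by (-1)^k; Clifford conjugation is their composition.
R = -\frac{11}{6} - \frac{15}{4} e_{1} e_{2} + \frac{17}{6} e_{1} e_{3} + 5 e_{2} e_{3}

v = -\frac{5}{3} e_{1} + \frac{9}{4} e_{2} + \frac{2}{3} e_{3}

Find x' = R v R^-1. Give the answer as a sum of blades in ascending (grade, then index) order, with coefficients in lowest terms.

~R = -\frac{11}{6} + \frac{15}{4} e_{1} e_{2} - \frac{17}{6} e_{1} e_{3} - 5 e_{2} e_{3}, and R ~R = \frac{301}{48}, so R^-1 = ~R / (\frac{301}{48}).
R v = \frac{461}{48} e_{1} - \frac{329}{24} e_{2} + \frac{59}{4} e_{3} - \frac{413}{24} e_{1} e_{2} e_{3}
Answer: -\frac{28346}{903} e_{1} - \frac{1683}{172} e_{2} - \frac{26975}{903} e_{3}


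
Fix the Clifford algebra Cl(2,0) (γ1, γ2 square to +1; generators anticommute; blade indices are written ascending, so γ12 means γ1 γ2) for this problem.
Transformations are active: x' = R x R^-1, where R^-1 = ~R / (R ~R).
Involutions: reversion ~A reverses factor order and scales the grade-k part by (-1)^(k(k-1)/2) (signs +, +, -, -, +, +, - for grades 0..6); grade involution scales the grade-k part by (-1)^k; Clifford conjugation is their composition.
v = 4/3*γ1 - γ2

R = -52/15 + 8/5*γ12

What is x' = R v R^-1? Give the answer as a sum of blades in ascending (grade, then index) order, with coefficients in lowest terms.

~R = -52/15 - 8/5*γ12, and R ~R = 656/45, so R^-1 = ~R / (656/45).
R v = -56/9*γ1 + 4/3*γ2
Answer: 200/123*γ1 + 15/41*γ2


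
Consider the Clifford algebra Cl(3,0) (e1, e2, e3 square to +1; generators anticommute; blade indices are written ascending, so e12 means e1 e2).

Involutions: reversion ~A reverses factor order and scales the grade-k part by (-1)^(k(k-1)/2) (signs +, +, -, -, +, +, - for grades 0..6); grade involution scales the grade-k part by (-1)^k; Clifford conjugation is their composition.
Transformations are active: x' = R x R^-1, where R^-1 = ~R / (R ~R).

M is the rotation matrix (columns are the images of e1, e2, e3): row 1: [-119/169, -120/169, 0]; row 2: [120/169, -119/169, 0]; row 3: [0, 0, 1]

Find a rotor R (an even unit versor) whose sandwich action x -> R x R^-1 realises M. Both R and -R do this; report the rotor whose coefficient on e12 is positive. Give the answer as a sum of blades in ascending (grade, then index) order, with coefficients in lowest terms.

Method: write R = a + b12*e12 + b13*e13 + b23*e23 with a^2 + b12^2 + b13^2 + b23^2 = 1 (so R^-1 = ~R). Expanding the columns R e_j ~R gives tr M = 4a^2 - 1 and, from the antisymmetric part, M21 - M12 = -4a*b12, M13 - M31 = 4a*b13, M32 - M23 = -4a*b23.
Here tr M = -69/169, so a^2 = (1 + tr M)/4 = 25/169 and a = ±5/13. Taking a = 5/13: M21 - M12 = 240/169, M13 - M31 = 0, M32 - M23 = 0, giving b12 = -12/13, b13 = 0, b23 = 0, i.e. R = 5/13 - 12/13*e12.
Its e12 coefficient is negative, so report the other preimage -R.
Answer: -5/13 + 12/13*e12. Key observation: the double cover Spin(3) -> SO(3) sends R and -R to the same matrix (trace -69/169 here), so the stated sign of the e12 coefficient is what selects one sheet.


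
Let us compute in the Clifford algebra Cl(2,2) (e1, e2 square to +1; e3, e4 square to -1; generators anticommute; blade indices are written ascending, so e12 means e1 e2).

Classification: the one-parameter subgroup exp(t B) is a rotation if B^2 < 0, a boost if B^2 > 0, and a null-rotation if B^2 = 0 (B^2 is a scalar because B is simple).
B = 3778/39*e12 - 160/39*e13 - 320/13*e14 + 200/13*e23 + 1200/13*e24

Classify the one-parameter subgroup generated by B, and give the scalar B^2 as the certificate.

B^2 term by term: the squares give (3778/39)^2*(e12)^2 + (-160/39)^2*(e13)^2 + (-320/13)^2*(e14)^2 + (200/13)^2*(e23)^2 + (1200/13)^2*(e24)^2 = 14273284/1521*(-1) + 25600/1521*(+1) + 102400/169*(+1) + 40000/169*(+1) + 1440000/169*(+1) = -4 (each basis 2-blade squares to minus the product of its generators' squares); cross terms between blades sharing an index anticommute and cancel; the commuting (index-disjoint) pairs give grade-4 terms 2*c*c'*(blade product), which cancel blade by blade — e1234: 128000/169 - 128000/169 = 0 — confirming B is simple. So B^2 = -4.
Answer: rotation, certificate B^2 = -4. The invariant at work: B^2 = -4 is unchanged by conjugation, hence its sign classifies the subgroup whatever basis B is written in.


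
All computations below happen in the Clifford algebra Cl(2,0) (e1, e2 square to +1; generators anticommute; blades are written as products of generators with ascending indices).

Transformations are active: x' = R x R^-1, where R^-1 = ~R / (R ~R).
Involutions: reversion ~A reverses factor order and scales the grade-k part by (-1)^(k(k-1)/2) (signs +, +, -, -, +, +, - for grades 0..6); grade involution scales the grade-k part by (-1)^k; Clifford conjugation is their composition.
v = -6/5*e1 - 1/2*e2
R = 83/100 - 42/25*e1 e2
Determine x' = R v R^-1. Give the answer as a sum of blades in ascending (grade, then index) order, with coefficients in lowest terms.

~R = 83/100 + 42/25*e1 e2, and R ~R = 35113/10000, so R^-1 = ~R / (35113/10000).
R v = -39/250*e1 - 2431/1000*e2
Answer: 3042/2701*e1 - 17537/27010*e2


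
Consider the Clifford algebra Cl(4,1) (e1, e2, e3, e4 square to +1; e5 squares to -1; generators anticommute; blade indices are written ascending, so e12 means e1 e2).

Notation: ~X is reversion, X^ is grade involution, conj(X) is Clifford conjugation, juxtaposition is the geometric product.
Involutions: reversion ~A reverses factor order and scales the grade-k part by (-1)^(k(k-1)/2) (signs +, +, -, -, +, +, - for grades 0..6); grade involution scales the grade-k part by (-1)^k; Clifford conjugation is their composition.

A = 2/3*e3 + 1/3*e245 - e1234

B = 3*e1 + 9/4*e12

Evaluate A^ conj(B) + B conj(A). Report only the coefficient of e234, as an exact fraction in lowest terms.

first term: -2*e13 - 9/4*e34 + 3/2*e123 - 3/4*e145 - 3*e234 - e1245
second term: -2*e13 + 9/4*e34 - 3/2*e123 + 3/4*e145 - 3*e234 + e1245
Answer: -6


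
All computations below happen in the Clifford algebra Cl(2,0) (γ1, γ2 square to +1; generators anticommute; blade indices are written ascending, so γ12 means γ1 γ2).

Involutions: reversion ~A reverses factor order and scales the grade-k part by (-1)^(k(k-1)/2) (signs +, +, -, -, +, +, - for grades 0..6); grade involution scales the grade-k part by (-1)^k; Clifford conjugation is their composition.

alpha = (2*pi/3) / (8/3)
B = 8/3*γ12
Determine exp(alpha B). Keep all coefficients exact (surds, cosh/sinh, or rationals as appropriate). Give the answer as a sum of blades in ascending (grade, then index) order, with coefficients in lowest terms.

B^2 = (8/3)^2*(γ12)^2 = 64/9*(-1) = -64/9 (a basis 2-blade squares to minus the product of its generators' squares).
B^2 = -64/9 — since the square is negative, the closed form is circular: l = 8/3, alpha*l = 2*pi/3, so exp(alpha B) = cos(2*pi/3) + (sin(2*pi/3)/(8/3))*B = -1/2 + (3*sqrt(3)/16)*B.
Answer: -1/2 + sqrt(3)/2*γ12


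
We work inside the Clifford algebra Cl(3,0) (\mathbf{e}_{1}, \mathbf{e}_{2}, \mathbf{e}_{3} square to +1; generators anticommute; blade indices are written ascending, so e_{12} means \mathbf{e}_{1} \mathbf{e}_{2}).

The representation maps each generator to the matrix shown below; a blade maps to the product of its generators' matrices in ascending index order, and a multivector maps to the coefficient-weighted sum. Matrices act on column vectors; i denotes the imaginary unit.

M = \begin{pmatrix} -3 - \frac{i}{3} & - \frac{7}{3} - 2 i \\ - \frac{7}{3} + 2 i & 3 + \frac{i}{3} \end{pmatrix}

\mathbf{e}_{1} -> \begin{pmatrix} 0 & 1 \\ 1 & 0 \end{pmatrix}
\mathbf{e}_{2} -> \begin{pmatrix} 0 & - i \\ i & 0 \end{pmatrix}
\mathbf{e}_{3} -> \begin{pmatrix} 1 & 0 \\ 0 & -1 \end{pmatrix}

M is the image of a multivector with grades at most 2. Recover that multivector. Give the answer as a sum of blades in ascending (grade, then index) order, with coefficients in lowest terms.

Method: 1, rho(e_{1}), rho(e_{2}), rho(e_{3}) form a trace-orthogonal basis of the 2x2 complex matrices (tr(X Y) = 2 if X = Y, else 0), so M = m0*1 + m1*rho(e_{1}) + m2*rho(e_{2}) + m3*rho(e_{3}) with m0 = tr(M)/2 = 0, m1 = tr(M rho(e_{1}))/2 = - \frac{7}{3}, m2 = tr(M rho(e_{2}))/2 = 2, m3 = tr(M rho(e_{3}))/2 = -3 - \frac{i}{3}.
Multiplying table entries, the bivector images are rho(e_{12}) = i*rho(e_{3}), rho(e_{13}) = -i*rho(e_{2}), rho(e_{23}) = i*rho(e_{1}); with real blade coefficients the real parts of m0..m3 are the coefficients of 1, e_{1}, e_{2}, e_{3} and the imaginary parts give the bivectors (e_{23}: Im m1, e_{13}: -Im m2, e_{12}: Im m3).
Answer: -\frac{7}{3} e_{1} + 2 e_{2} - 3 e_{3} - \frac{1}{3} e_{12}


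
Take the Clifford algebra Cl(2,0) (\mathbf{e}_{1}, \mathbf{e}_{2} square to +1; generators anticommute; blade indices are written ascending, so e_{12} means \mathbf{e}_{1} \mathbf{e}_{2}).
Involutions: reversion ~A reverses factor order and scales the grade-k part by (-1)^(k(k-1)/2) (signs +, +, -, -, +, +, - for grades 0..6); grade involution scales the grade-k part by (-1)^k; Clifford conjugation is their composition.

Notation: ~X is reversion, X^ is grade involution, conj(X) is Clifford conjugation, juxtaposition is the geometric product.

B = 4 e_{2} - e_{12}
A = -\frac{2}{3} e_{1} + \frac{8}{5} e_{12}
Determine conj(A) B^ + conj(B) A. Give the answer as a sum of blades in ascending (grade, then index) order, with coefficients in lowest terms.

first term: -\frac{8}{5} + \frac{32}{5} e_{1} - \frac{2}{3} e_{2} - \frac{8}{3} e_{12}
second term: -\frac{8}{5} + \frac{32}{5} e_{1} + \frac{2}{3} e_{2} - \frac{8}{3} e_{12}
Answer: -\frac{16}{5} + \frac{64}{5} e_{1} - \frac{16}{3} e_{12}


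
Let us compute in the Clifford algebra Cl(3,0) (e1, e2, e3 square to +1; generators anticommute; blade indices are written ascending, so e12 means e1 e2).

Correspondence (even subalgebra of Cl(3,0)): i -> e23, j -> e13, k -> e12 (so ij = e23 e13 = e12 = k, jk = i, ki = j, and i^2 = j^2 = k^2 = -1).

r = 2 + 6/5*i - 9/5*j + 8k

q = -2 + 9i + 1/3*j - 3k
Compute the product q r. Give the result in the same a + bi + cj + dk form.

In blades: q = -2 - 3*e12 + 1/3*e13 + 9*e23, r = 2 + 8*e12 - 9/5*e13 + 6/5*e23.
Distribute q over r term by term (generator squares from the signature, products reordered to ascending indices): (-2)*r = -4 - 16*e12 + 18/5*e13 - 12/5*e23; (-3*e12)*r = 24 - 6*e12 - 18/5*e13 - 27/5*e23; (1/3*e13)*r = 3/5 - 2/5*e12 + 2/3*e13 + 8/3*e23; (9*e23)*r = -54/5 - 81/5*e12 - 72*e13 + 18*e23.
Sum: 49/5 - 193/5*e12 - 214/3*e13 + 193/15*e23; translating back through the correspondence:
Answer: 49/5 + 193/15*i - 214/3*j - 193/5*k


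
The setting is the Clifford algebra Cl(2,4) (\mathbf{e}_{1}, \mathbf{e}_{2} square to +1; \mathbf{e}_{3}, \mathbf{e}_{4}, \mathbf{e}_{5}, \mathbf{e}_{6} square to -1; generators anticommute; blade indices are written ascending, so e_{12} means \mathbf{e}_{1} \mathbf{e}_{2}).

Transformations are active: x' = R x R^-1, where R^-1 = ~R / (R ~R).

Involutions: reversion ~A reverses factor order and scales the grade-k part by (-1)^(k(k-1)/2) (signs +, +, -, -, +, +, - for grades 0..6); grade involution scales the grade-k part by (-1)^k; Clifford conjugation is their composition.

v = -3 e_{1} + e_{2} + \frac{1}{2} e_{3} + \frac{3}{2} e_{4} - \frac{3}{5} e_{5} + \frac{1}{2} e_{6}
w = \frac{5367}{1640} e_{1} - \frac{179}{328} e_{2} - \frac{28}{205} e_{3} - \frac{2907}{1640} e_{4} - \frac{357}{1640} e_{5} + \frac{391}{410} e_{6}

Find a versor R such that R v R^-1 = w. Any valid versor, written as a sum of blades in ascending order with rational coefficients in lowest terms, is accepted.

The midline construction: v and w both square to \frac{689}{100}, so reflecting in their sum \frac{447}{1640} e_{1} + \frac{149}{328} e_{2} + \frac{149}{410} e_{3} - \frac{447}{1640} e_{4} - \frac{1341}{1640} e_{5} + \frac{298}{205} e_{6} exchanges them.
Answer: \frac{447}{1640} e_{1} + \frac{149}{328} e_{2} + \frac{149}{410} e_{3} - \frac{447}{1640} e_{4} - \frac{1341}{1640} e_{5} + \frac{298}{205} e_{6}


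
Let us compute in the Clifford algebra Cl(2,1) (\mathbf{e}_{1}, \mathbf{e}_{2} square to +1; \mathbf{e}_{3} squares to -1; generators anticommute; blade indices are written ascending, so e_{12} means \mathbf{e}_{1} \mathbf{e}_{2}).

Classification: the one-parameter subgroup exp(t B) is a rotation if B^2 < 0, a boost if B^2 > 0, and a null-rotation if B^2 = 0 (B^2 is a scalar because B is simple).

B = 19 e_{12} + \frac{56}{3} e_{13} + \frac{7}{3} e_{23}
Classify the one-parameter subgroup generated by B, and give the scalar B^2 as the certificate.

B^2 term by term: the squares give (19)^2*(e_{12})^2 + (\frac{56}{3})^2*(e_{13})^2 + (\frac{7}{3})^2*(e_{23})^2 = 361*(-1) + \frac{3136}{9}*(+1) + \frac{49}{9}*(+1) = -\frac{64}{9} (each basis 2-blade squares to minus the product of its generators' squares); cross terms between blades sharing an index anticommute and cancel. So B^2 = -\frac{64}{9}.
Answer: rotation, certificate B^2 = -\frac{64}{9}. B^2 = -\frac{64}{9} is basis-independent, so its sign is the whole story.


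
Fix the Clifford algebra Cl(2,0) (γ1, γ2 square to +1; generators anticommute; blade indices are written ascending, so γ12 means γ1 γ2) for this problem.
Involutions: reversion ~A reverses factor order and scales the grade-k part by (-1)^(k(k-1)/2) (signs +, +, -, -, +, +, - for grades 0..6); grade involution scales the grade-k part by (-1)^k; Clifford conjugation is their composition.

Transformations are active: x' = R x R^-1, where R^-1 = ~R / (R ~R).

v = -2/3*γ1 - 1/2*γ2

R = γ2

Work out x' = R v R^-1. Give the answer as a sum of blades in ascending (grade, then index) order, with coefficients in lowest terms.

~R = γ2, and R ~R = 1, so R^-1 = ~R / (1).
R v = -1/2 + 2/3*γ12
Answer: 2/3*γ1 - 1/2*γ2


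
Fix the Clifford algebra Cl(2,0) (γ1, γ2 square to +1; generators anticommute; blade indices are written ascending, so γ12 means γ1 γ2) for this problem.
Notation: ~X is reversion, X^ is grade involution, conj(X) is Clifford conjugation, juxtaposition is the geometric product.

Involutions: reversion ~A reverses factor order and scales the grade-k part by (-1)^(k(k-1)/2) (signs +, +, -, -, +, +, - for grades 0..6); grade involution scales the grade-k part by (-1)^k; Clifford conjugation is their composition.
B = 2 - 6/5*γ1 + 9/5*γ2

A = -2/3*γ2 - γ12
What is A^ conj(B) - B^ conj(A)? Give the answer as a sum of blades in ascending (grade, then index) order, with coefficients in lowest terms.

first term: -6/5 + 9/5*γ1 + 38/15*γ2 - 14/5*γ12
second term: -6/5 + 9/5*γ1 + 38/15*γ2 + 14/5*γ12
Answer: -28/5*γ12


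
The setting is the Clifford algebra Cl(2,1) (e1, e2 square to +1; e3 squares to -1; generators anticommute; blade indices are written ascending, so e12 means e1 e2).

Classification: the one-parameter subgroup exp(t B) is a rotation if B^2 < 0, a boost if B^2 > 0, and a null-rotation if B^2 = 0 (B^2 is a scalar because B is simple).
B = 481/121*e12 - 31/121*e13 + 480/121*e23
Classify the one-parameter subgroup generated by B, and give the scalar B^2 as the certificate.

B^2 term by term: the squares give (481/121)^2*(e12)^2 + (-31/121)^2*(e13)^2 + (480/121)^2*(e23)^2 = 231361/14641*(-1) + 961/14641*(+1) + 230400/14641*(+1) = 0 (each basis 2-blade squares to minus the product of its generators' squares); cross terms between blades sharing an index anticommute and cancel. So B^2 = 0.
Answer: null-rotation, certificate B^2 = 0. One invariant decides it: the square 0 survives every conjugation, and its sign is exactly the classification.


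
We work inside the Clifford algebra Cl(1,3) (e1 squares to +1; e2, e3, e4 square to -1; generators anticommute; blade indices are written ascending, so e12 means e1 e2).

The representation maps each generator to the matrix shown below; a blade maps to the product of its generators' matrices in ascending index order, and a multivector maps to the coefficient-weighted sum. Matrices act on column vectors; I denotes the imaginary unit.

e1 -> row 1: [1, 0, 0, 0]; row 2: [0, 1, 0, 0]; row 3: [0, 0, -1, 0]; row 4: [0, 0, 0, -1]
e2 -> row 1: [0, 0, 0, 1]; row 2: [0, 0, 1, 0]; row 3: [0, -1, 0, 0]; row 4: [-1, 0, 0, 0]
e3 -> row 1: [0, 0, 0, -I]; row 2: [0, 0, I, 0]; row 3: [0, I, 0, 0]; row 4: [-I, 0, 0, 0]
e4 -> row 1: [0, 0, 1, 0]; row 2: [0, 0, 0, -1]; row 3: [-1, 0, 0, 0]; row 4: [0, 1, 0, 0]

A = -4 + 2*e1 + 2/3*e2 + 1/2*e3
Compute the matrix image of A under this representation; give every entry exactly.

M = (-4)*1 + (2)*rho(e1) + (2/3)*rho(e2) + (1/2)*rho(e3), summed entrywise (1 is the identity matrix):
Answer: row 1: [-2, 0, 0, 2/3 - I/2]; row 2: [0, -2, 2/3 + I/2, 0]; row 3: [0, -2/3 + I/2, -6, 0]; row 4: [-2/3 - I/2, 0, 0, -6]


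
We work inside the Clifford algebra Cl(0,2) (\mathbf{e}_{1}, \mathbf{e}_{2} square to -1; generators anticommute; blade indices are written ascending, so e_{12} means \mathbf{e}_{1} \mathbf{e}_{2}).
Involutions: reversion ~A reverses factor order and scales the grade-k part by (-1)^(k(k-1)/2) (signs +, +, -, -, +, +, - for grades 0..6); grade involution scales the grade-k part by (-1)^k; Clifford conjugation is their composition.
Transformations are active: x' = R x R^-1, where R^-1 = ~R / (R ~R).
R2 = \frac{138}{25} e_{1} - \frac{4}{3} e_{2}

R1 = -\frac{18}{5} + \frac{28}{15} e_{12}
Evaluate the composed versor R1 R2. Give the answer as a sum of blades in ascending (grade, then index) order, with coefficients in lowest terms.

Distribute over the terms of R1 (each basis-blade product reordered to ascending indices, repeated generators contracted through their squares):
(-\frac{18}{5}) R2 = -\frac{2484}{125} e_{1} + \frac{24}{5} e_{2}
(\frac{28}{15} e_{12}) R2 = \frac{112}{45} e_{1} + \frac{1288}{125} e_{2}
Summing the partial products and collecting blades:
Answer: -\frac{19556}{1125} e_{1} + \frac{1888}{125} e_{2}


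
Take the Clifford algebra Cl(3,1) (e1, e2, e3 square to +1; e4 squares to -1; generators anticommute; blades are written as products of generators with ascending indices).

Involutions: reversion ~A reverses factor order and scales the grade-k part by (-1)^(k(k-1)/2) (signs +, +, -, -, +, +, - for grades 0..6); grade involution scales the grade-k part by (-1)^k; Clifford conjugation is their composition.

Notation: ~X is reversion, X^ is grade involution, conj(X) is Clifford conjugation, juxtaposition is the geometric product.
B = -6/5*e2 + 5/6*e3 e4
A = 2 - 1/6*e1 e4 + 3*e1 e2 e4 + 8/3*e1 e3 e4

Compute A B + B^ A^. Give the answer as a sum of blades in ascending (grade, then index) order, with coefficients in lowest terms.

first term: 20/9*e1 - 12/5*e2 - 5/36*e1 e3 + 18/5*e1 e4 + 5/3*e3 e4 + 5/2*e1 e2 e3 - 1/5*e1 e2 e4 - 16/5*e1 e2 e3 e4
second term: -20/9*e1 + 12/5*e2 + 5/36*e1 e3 + 18/5*e1 e4 + 5/3*e3 e4 + 5/2*e1 e2 e3 + 1/5*e1 e2 e4 + 16/5*e1 e2 e3 e4
Answer: 36/5*e1 e4 + 10/3*e3 e4 + 5*e1 e2 e3


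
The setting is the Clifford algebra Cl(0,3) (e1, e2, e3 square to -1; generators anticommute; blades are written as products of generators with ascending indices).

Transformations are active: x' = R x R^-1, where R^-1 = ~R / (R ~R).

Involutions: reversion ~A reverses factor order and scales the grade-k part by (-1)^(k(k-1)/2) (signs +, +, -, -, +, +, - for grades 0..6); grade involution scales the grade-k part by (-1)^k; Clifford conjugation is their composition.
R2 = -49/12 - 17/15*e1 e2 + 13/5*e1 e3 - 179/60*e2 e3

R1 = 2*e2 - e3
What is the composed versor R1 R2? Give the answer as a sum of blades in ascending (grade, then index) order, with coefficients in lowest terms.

Distribute over the terms of R1 (each basis-blade product reordered to ascending indices, repeated generators contracted through their squares):
(2*e2) R2 = -34/15*e1 - 49/6*e2 + 179/30*e3 - 26/5*e1 e2 e3
(-e3) R2 = -13/5*e1 + 179/60*e2 + 49/12*e3 + 17/15*e1 e2 e3
Summing the partial products and collecting blades:
Answer: -73/15*e1 - 311/60*e2 + 201/20*e3 - 61/15*e1 e2 e3


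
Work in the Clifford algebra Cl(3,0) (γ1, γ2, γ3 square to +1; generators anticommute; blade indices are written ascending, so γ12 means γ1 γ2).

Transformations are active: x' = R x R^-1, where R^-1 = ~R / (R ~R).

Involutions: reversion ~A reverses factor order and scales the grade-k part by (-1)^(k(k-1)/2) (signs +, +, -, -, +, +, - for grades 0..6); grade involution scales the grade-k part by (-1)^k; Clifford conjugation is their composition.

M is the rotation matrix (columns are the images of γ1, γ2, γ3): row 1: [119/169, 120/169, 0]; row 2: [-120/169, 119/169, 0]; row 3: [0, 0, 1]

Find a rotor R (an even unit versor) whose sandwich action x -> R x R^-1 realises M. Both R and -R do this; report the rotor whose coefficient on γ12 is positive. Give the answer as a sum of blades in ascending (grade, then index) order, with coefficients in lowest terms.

Method: write R = a + b12*γ12 + b13*γ13 + b23*γ23 with a^2 + b12^2 + b13^2 + b23^2 = 1 (so R^-1 = ~R). Expanding the columns R e_j ~R gives tr M = 4a^2 - 1 and, from the antisymmetric part, M21 - M12 = -4a*b12, M13 - M31 = 4a*b13, M32 - M23 = -4a*b23.
Here tr M = 407/169, so a^2 = (1 + tr M)/4 = 144/169 and a = ±12/13. Taking a = 12/13: M21 - M12 = -240/169, M13 - M31 = 0, M32 - M23 = 0, giving b12 = 5/13, b13 = 0, b23 = 0, i.e. R = 12/13 + 5/13*γ12.
Its γ12 coefficient is already positive.
Answer: 12/13 + 5/13*γ12. Key observation: the double cover Spin(3) -> SO(3) sends R and -R to the same matrix (trace 407/169 here), so the stated sign of the γ12 coefficient is what selects one sheet.


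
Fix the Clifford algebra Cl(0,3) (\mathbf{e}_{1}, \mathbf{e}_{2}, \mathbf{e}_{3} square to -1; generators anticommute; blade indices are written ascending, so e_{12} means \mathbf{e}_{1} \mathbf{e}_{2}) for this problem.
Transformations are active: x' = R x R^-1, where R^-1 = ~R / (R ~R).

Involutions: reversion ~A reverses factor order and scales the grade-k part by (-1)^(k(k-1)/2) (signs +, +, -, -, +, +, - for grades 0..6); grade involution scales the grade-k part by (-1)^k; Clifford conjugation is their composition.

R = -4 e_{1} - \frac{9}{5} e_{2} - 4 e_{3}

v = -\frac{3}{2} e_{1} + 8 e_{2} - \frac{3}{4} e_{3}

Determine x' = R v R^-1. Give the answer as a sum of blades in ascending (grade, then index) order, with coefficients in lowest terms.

~R = -4 e_{1} - \frac{9}{5} e_{2} - 4 e_{3}, and R ~R = -\frac{881}{25}, so R^-1 = ~R / (-\frac{881}{25}).
R v = \frac{27}{5} - \frac{347}{10} e_{12} - 3 e_{13} + \frac{667}{20} e_{23}
Answer: \frac{4803}{1762} e_{1} - \frac{6562}{881} e_{2} + \frac{6963}{3524} e_{3}


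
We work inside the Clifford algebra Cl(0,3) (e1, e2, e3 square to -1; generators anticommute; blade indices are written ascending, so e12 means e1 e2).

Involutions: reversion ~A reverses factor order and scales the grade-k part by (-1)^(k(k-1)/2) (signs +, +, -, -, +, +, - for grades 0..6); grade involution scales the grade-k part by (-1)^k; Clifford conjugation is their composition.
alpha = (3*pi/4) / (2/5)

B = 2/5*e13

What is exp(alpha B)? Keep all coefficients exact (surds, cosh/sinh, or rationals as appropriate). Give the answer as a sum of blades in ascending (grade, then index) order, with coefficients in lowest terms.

B^2 = (2/5)^2*(e13)^2 = 4/25*(-1) = -4/25 (a basis 2-blade squares to minus the product of its generators' squares).
B^2 = -4/25 — a negative square means the series sums to a rotation: l = 2/5, alpha*l = 3*pi/4, so exp(alpha B) = cos(3*pi/4) + (sin(3*pi/4)/(2/5))*B = -sqrt(2)/2 + (5*sqrt(2)/4)*B.
Answer: -sqrt(2)/2 + sqrt(2)/2*e13


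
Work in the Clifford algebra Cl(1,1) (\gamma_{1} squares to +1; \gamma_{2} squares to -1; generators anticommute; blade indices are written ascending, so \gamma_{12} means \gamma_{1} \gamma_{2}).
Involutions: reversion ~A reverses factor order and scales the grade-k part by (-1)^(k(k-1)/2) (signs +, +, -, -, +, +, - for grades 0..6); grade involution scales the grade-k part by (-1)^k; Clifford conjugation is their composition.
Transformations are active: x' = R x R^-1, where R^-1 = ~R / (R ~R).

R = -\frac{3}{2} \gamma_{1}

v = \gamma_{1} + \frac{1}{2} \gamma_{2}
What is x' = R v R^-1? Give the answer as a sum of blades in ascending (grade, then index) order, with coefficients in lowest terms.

~R = -\frac{3}{2} \gamma_{1}, and R ~R = \frac{9}{4}, so R^-1 = ~R / (\frac{9}{4}).
R v = -\frac{3}{2} - \frac{3}{4} \gamma_{12}
Answer: \gamma_{1} - \frac{1}{2} \gamma_{2}


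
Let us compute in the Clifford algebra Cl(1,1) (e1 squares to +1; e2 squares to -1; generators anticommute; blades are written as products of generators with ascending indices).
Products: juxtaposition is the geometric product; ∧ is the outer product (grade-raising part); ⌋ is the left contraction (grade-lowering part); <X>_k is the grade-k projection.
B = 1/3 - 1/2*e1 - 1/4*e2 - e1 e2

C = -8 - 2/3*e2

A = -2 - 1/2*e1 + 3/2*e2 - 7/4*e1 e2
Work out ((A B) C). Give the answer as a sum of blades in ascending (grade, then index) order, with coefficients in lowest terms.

step 1: 41/24 - 53/48*e1 + 5/8*e2 + 55/24*e1 e2
step 2: -53/4 + 373/36*e1 - 221/36*e2 - 1267/72*e1 e2
Answer: -53/4 + 373/36*e1 - 221/36*e2 - 1267/72*e1 e2


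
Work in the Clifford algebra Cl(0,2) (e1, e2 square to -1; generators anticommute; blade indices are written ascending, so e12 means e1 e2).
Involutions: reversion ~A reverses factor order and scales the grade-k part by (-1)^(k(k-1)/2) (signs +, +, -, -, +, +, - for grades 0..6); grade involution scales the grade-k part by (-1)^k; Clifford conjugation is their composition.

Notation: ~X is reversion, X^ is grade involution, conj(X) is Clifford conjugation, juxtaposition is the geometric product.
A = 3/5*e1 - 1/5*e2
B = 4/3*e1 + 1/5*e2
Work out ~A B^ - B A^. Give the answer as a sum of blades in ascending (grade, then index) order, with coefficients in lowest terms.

first term: 19/25 - 29/75*e12
second term: 19/25 + 29/75*e12
Answer: -58/75*e12


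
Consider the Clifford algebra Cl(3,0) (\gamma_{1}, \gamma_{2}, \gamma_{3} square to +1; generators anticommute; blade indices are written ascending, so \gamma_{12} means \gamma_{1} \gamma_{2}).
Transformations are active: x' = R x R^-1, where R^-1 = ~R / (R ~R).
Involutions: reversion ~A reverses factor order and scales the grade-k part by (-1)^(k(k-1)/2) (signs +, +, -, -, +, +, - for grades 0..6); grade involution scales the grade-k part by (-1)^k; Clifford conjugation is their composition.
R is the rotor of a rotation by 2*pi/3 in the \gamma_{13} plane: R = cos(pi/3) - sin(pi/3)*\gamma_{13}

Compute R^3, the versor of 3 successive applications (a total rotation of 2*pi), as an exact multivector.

Because a rotor carries half the rotation angle, composing 3 copies of this \gamma_{13}-plane rotor multiplies the phase: 3*(pi/3) = \pi, hence R^3 = cos(\pi) - sin(\pi)*\gamma_{13}.
cos(\pi) = -1 and sin(\pi) = 0, so R^3 = -1. The total rotation 2*pi is 1 full turn, so every vector returns to itself, yet the rotor is -1, on the OTHER sheet of the double cover (an odd number of 2*pi turns).
Answer: -1


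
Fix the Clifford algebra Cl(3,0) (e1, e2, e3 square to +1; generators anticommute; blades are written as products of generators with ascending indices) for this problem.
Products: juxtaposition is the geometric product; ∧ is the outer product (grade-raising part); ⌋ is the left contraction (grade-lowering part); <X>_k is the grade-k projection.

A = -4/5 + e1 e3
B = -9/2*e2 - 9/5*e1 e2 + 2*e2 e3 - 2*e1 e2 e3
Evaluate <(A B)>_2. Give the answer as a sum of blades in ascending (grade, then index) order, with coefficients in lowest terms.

step 1: 8/5*e2 - 14/25*e1 e2 - 17/5*e2 e3 + 61/10*e1 e2 e3
step 2: -14/25*e1 e2 - 17/5*e2 e3
Answer: -14/25*e1 e2 - 17/5*e2 e3


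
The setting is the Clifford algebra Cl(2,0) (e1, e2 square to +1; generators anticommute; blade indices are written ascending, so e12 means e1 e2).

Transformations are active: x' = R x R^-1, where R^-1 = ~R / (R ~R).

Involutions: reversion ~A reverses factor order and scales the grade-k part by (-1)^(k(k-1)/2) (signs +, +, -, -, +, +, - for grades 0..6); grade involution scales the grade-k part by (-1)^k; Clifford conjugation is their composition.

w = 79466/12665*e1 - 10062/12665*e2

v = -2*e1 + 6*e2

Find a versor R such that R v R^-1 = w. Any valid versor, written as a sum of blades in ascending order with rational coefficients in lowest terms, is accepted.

R = v + w = 54136/12665*e1 + 65928/12665*e2 works: the equal norms (40) guarantee its sandwich swaps v into w.
Answer: 54136/12665*e1 + 65928/12665*e2


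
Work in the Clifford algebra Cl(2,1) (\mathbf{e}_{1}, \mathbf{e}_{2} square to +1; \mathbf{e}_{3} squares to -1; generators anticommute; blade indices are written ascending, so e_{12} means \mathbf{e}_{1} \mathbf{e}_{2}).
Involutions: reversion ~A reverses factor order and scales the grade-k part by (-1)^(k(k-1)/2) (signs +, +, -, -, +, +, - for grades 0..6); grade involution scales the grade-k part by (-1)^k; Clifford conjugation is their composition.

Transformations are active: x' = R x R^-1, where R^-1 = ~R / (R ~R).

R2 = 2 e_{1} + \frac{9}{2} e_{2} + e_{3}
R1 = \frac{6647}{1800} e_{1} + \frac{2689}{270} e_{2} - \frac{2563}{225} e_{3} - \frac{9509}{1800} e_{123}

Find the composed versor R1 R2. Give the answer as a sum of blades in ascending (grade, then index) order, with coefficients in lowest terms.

Distribute over the terms of R2 (each basis-blade product reordered to ascending indices, repeated generators contracted through their squares):
R1 (2 e_{1}) = \frac{6647}{900} - \frac{2689}{135} e_{12} + \frac{5126}{225} e_{13} - \frac{9509}{900} e_{23}
R1 (\frac{9}{2} e_{2}) = \frac{2689}{60} + \frac{6647}{400} e_{12} + \frac{9509}{400} e_{13} + \frac{2563}{50} e_{23}
R1 (e_{3}) = \frac{2563}{225} + \frac{9509}{1800} e_{12} + \frac{6647}{1800} e_{13} + \frac{2689}{270} e_{23}
Summing the partial products and collecting blades:
Answer: \frac{9539}{150} + \frac{21403}{10800} e_{12} + \frac{20099}{400} e_{13} + \frac{27353}{540} e_{23}


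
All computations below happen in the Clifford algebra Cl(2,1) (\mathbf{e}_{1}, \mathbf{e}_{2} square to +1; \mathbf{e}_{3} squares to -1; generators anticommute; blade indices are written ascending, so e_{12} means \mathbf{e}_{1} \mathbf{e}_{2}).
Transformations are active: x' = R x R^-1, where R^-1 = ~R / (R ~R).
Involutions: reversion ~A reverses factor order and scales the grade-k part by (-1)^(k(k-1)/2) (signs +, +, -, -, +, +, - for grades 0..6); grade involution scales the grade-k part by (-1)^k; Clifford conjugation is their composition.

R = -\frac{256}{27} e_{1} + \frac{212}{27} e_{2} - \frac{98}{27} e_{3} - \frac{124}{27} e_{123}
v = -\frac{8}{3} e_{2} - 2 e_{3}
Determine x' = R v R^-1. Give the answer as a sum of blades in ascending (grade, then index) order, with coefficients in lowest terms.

~R = -\frac{256}{27} e_{1} + \frac{212}{27} e_{2} - \frac{98}{27} e_{3} + \frac{124}{27} e_{123}, and R ~R = \frac{9500}{81}, so R^-1 = ~R / (\frac{9500}{81}).
R v = -\frac{2284}{81} + \frac{1304}{81} e_{12} + \frac{544}{81} e_{13} - \frac{2056}{81} e_{23}
Answer: \frac{3664}{1425} e_{1} - \frac{11648}{7125} e_{2} + \frac{17702}{7125} e_{3}


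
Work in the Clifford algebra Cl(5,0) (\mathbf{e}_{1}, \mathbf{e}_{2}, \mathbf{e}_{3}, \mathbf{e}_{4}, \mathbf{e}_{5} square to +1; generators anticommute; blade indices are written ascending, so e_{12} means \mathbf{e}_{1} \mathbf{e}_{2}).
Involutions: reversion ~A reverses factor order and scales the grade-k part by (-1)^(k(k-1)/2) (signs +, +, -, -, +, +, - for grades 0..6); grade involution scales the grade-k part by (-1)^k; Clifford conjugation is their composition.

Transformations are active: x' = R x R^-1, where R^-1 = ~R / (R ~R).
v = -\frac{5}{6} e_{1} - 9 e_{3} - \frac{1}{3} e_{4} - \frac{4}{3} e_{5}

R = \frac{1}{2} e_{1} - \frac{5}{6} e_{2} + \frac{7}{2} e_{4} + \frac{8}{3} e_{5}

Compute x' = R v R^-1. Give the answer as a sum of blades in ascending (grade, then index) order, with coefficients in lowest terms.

~R = \frac{1}{2} e_{1} - \frac{5}{6} e_{2} + \frac{7}{2} e_{4} + \frac{8}{3} e_{5}, and R ~R = \frac{731}{36}, so R^-1 = ~R / (\frac{731}{36}).
R v = -\frac{185}{36} - \frac{25}{36} e_{12} - \frac{9}{2} e_{13} + \frac{11}{4} e_{14} + \frac{14}{9} e_{15} + \frac{15}{2} e_{23} + \frac{5}{18} e_{24} + \frac{10}{9} e_{25} + \frac{63}{2} e_{34} + 24 e_{35} - \frac{34}{9} e_{45}
Answer: \frac{2545}{4386} e_{1} + \frac{925}{2193} e_{2} + 9 e_{3} - \frac{3154}{2193} e_{4} - \frac{12}{731} e_{5}


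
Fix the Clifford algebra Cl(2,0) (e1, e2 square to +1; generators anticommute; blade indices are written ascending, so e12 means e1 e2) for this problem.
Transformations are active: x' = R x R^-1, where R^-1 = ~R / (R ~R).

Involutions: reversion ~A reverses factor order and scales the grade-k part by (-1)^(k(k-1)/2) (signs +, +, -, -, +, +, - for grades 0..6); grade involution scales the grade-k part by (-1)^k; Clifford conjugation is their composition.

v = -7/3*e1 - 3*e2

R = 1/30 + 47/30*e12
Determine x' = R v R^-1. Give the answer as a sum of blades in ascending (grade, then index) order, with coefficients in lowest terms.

~R = 1/30 - 47/30*e12, and R ~R = 221/90, so R^-1 = ~R / (221/90).
R v = -43/9*e1 + 32/9*e2
Answer: 487/221*e1 + 2053/663*e2


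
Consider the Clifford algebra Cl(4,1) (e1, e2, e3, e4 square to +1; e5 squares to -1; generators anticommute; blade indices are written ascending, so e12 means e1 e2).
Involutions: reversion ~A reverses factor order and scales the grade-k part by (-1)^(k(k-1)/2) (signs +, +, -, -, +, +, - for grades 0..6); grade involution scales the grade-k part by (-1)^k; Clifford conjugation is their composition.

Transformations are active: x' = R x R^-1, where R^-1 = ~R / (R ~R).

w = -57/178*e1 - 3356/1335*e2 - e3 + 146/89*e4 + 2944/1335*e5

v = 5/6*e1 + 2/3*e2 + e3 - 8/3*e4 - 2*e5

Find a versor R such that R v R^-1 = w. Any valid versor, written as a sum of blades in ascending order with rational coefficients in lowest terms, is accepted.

R = v + w = 137/267*e1 - 822/445*e2 - 274/267*e4 + 274/1335*e5 works: the equal norms (21/4) guarantee its sandwich swaps v into w.
Answer: 137/267*e1 - 822/445*e2 - 274/267*e4 + 274/1335*e5


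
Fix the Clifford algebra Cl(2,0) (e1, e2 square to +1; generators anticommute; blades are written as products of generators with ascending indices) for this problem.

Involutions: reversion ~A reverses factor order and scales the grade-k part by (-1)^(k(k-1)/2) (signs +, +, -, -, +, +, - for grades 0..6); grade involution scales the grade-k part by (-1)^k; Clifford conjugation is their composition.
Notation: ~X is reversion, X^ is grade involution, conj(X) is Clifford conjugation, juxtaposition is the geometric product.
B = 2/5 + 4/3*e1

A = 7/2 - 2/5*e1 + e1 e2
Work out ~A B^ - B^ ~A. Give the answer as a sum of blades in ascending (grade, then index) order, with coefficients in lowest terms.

first term: 29/15 - 362/75*e1 - 4/3*e2 - 2/5*e1 e2
second term: 29/15 - 362/75*e1 + 4/3*e2 - 2/5*e1 e2
Answer: -8/3*e2


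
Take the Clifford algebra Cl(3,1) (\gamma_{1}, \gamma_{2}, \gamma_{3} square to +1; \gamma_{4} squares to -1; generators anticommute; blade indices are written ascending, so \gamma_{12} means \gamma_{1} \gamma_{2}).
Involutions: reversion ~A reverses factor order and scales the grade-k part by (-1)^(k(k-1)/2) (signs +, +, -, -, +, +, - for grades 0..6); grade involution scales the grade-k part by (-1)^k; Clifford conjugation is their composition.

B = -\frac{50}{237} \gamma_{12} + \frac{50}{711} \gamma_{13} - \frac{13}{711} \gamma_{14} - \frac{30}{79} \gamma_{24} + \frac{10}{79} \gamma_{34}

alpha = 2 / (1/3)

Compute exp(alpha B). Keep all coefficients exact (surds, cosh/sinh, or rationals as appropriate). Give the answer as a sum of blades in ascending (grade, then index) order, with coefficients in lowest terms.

B^2 term by term: the squares give (-\frac{50}{237})^2*(\gamma_{12})^2 + (\frac{50}{711})^2*(\gamma_{13})^2 + (-\frac{13}{711})^2*(\gamma_{14})^2 + (-\frac{30}{79})^2*(\gamma_{24})^2 + (\frac{10}{79})^2*(\gamma_{34})^2 = \frac{2500}{56169}*(-1) + \frac{2500}{505521}*(-1) + \frac{169}{505521}*(+1) + \frac{900}{6241}*(+1) + \frac{100}{6241}*(+1) = \frac{1}{9} (each basis 2-blade squares to minus the product of its generators' squares); cross terms between blades sharing an index anticommute and cancel; the commuting (index-disjoint) pairs give grade-4 terms 2*c*c'*(blade product), which cancel blade by blade — \gamma_{1234}: -\frac{1000}{18723} + \frac{1000}{18723} = 0 — confirming B is simple. So B^2 = \frac{1}{9}.
B^2 = \frac{1}{9} — since the square is positive, the closed form is hyperbolic: l = \frac{1}{3}, alpha*l = 2, so exp(alpha B) = cosh(2) + (sinh(2)/(\frac{1}{3}))*B = \cosh{\left(2 \right)} + (3 \sinh{\left(2 \right)})*B.
Answer: \cosh{\left(2 \right)} - \frac{50 \sinh{\left(2 \right)}}{79} \gamma_{12} + \frac{50 \sinh{\left(2 \right)}}{237} \gamma_{13} - \frac{13 \sinh{\left(2 \right)}}{237} \gamma_{14} - \frac{90 \sinh{\left(2 \right)}}{79} \gamma_{24} + \frac{30 \sinh{\left(2 \right)}}{79} \gamma_{34}


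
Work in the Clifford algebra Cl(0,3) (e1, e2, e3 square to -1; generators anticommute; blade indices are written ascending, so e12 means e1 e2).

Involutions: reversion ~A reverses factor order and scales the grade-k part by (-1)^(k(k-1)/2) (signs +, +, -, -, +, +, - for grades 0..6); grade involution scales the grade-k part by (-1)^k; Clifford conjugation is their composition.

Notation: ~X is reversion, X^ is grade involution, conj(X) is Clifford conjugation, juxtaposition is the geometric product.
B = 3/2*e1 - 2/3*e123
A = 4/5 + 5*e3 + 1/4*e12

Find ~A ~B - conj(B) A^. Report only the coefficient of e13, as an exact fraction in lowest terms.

first term: 6/5*e1 - 3/8*e2 + 1/6*e3 - 10/3*e12 - 15/2*e13 + 8/15*e123
second term: -6/5*e1 + 3/8*e2 + 1/6*e3 - 10/3*e12 + 15/2*e13 - 8/15*e123
Answer: -15


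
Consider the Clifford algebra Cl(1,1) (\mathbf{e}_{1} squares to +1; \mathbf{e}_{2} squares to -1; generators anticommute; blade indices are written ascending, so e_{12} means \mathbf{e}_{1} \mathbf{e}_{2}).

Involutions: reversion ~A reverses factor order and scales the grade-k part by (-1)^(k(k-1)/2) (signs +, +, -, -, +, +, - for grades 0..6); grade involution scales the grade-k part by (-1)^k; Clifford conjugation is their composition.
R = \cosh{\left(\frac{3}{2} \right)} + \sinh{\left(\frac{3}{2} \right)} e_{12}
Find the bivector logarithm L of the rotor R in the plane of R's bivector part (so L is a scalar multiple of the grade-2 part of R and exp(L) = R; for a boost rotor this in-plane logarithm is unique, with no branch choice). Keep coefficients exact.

The scalar part of R is \cosh{\left(\frac{3}{2} \right)}, which determines |rapidity| via cosh; the sign lives in the bivector part, and pairing them (bivector part over sinh of the rapidity = the plane) gives the unique in-plane L = rapidity * plane.
Concretely: cosh(rapidity) = \cosh{\left(\frac{3}{2} \right)} gives rapidity = ±\frac{3}{2}, and since rapidity/sinh(rapidity) is even the sign is immaterial: L = (rapidity/sinh(rapidity)) * <R>_2 = (\frac{3}{2 \sinh{\left(\frac{3}{2} \right)}}) * <R>_2.
Answer: \frac{3}{2} e_{12}
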